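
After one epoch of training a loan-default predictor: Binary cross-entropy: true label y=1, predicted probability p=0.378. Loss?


BCE = -[y·ln(p) + (1-y)·ln(1-p)]
= -1·ln(0.378) - 0
= -ln(0.378) = 0.9729

0.9729


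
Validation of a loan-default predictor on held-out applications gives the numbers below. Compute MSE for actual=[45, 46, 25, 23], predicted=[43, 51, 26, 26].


Squared errors: (45-43)²=4, (46-51)²=25, (25-26)²=1, (23-26)²=9
Sum = 39
MSE = 39/4 = 39/4

39/4


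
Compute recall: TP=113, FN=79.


Recall = TP/(TP+FN)
= 113/(113+79)
= 113/192 = 58.85%

58.85%


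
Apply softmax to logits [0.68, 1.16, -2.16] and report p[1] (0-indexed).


Exponentials: e^0.68=1.9739, e^1.16=3.1899, e^-2.16=0.1153
Sum = 5.2791
Softmax = [0.3739, 0.6043, 0.0218]
p[1] = 3.1899/5.2791 = 0.6043

0.6043


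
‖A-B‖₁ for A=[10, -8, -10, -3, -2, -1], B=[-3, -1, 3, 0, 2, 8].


d = |10+ 3| + |-8+ 1| + |-10-3| + |-3-0| + |-2-2| + |-1-8|
  = 13 + 7 + 13 + 3 + 4 + 9
  = 49

49


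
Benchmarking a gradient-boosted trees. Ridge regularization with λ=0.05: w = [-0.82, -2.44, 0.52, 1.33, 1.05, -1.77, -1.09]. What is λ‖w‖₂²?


‖w‖₂² = (-0.82)² + (-2.44)² + (0.52)² + (1.33)² + (1.05)² + (-1.77)² + (-1.09)²
     = 0.6724 + 5.9536 + 0.2704 + 1.7689 + 1.1025 + 3.1329 + 1.1881
     = 14.0888
λ·‖w‖₂² = 0.05·14.0888 = 0.70444

0.70444


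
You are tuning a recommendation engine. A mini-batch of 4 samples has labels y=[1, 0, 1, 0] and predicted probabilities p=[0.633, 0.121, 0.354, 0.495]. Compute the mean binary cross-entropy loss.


L[0] = -ln(0.633) = 0.4573
L[1] = -ln(1-0.121) = -ln(0.879) = 0.129
L[2] = -ln(0.354) = 1.0385
L[3] = -ln(1-0.495) = -ln(0.505) = 0.6832
mean = (0.4573 + 0.129 + 1.0385 + 0.6832)/4 = 0.577

0.577


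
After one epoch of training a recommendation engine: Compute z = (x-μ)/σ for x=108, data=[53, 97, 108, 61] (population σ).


μ = 79.75, σ = 23.2527
z = (108 - 79.75)/23.2527 = 1.2149

1.2149


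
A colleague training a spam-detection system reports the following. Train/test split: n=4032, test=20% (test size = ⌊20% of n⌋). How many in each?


Test = ⌊4032·20/100⌋ = 806
Train = 4032 - 806 = 3226

Train: 3226, Test: 806


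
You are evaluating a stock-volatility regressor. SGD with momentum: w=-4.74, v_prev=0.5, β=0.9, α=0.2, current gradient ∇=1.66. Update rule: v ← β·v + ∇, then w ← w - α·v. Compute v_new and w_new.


v_new = 0.9·0.5 + 1.66 = 0.45 + 1.66 = 2.11
w_new = -4.74 - 0.2·2.11 = -4.74 - 0.422 = -5.162

v_new=2.11, w_new=-5.162


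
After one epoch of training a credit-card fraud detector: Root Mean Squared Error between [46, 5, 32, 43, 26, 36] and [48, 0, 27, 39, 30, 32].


MSE = 102/6 = 17
RMSE = √(102/6) = 4.1231

4.1231


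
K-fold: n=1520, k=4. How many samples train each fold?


Fold size = 1520/4 = 380
Training per fold = 1520 - 380 = 1140

1140


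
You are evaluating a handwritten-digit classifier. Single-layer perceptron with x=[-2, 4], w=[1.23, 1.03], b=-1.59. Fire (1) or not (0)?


z = (-2)·(1.23) + (4)·(1.03) - 1.59
  = 0.07
step(z) = 1 (z≥0)

1


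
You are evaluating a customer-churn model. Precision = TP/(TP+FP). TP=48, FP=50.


Precision = TP/(TP+FP)
= 48/(48+50)
= 48/98 = 48.98%

48.98%


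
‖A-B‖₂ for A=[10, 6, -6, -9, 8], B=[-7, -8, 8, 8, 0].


d = √((10+ 7)² + (6+ 8)² + (-6-8)² + (-9-8)² + (8-0)²)
  = √(289 + 196 + 196 + 289 + 64)
  = √1034 = 32.1559

32.1559


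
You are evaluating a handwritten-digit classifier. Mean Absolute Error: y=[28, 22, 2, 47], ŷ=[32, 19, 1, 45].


Absolute errors: |28-32|=4, |22-19|=3, |2-1|=1, |47-45|=2
Sum = 10
MAE = 10/4 = 5/2

5/2


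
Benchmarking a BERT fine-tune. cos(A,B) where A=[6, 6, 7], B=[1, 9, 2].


A·B = 6·1 + 6·9 + 7·2 = 74
‖A‖ = √121 = 11, ‖B‖ = √86 = 9.2736
cos = 74/(√121·√86) = 74/√10406 = 0.7254

0.7254


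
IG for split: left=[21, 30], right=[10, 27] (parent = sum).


Parent = [31, 57], H_parent = 0.9361
H_left = 0.9774 (n=51), H_right = 0.8419 (n=37)
H_children = (51/88)·0.9774 + (37/88)·0.8419 = 0.9204
IG = 0.9361 - 0.9204 = 0.0157

0.0157


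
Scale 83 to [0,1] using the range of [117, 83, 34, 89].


min=34, max=117
(83-34)/(117-34) = 49/83 = 0.5904

0.5904


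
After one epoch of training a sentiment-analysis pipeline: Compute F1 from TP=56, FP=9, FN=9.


Precision = 56/65 = 0.8615
Recall = 56/65 = 0.8615
F1 = 2·P·R/(P+R) = 2·TP/(2·TP+FP+FN) = 112/(112+9+9) = 112/130 = 0.8615

0.8615


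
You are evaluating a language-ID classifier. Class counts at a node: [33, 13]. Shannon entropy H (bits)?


Probabilities: [33/46, 13/46] ≈ [0.7174, 0.2826]
H = -((33/46)·log₂(33/46) + (13/46)·log₂(13/46))
  = 0.859 bits

0.859 bits


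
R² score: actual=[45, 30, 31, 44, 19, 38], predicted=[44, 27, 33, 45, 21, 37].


ȳ = 34.5
SS_res = Σ(y-ŷ)² = 20
SS_tot = Σ(y-ȳ)² = 485.5
R² = 1 - SS_res/SS_tot = 1 - 0.0412 = 0.9588

0.9588


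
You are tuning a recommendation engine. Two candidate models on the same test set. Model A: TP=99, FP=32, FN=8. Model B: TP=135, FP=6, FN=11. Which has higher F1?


Model A: P=99/131=0.7557, R=99/107=0.9252, F1=2PR/(P+R)=2TP/(2TP+FP+FN)=198/238=0.8319
Model B: P=135/141=0.9574, R=135/146=0.9247, F1=2PR/(P+R)=2TP/(2TP+FP+FN)=270/287=0.9408
0.8319 < 0.9408 → Model B

Model B


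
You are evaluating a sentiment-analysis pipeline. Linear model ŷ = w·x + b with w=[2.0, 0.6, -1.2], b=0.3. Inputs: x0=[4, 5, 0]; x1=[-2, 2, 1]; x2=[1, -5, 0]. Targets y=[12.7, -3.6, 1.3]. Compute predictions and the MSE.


ŷ0 = (2.0)·(4) + (0.6)·(5) + (-1.2)·(0) + 0.3 = 11.3
ŷ1 = (2.0)·(-2) + (0.6)·(2) + (-1.2)·(1) + 0.3 = -3.7
ŷ2 = (2.0)·(1) + (0.6)·(-5) + (-1.2)·(0) + 0.3 = -0.7
errors² = [1.96, 0.01, 4.0]
MSE = 5.9700/3 = 1.99

1.99


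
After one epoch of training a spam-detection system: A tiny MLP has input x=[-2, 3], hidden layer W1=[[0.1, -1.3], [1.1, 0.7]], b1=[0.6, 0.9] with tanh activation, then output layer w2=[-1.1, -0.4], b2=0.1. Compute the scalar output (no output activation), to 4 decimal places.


z1[0] = (0.1)·(-2) + (-1.3)·(3) + 0.6 = -3.5
z1[1] = (1.1)·(-2) + (0.7)·(3) + 0.9 = 0.8
h = tanh(z1) = [-0.9982, 0.664]
output = (-1.1)·(-0.9982) + (-0.4)·(0.664) + 0.1 = 0.9324

0.9324


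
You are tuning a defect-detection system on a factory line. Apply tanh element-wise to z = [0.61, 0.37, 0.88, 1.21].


tanh(0.61) = 0.5441
tanh(0.37) = 0.354
tanh(0.88) = 0.7064
tanh(1.21) = 0.8367
result = [0.5441, 0.354, 0.7064, 0.8367]

[0.5441, 0.354, 0.7064, 0.8367]


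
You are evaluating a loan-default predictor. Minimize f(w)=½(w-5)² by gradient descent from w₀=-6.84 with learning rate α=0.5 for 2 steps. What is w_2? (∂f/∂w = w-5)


step 1: grad = -6.84-5 = -11.84; w = -6.84 - 0.5·(-11.84) = -0.92
step 2: grad = -0.92-5 = -5.92; w = -0.92 - 0.5·(-5.92) = 2.04

2.04


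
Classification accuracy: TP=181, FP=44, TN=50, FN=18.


Accuracy = (TP+TN)/(TP+TN+FP+FN)
= (181+50)/(293)
= 231/293 = 78.84%

78.84%


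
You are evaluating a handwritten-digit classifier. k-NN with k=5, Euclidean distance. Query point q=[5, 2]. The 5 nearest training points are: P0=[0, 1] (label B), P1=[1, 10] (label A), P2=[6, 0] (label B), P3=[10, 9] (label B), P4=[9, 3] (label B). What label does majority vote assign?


d(q,P0) = 5.099  (label B)
d(q,P1) = 8.9443  (label A)
d(q,P2) = 2.2361  (label B)
d(q,P3) = 8.6023  (label B)
d(q,P4) = 4.1231  (label B)
Votes: A=1, B=4
Majority → B

B


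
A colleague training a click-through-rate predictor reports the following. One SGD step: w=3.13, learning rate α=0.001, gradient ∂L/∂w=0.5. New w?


w_new = w - α·∇
= 3.13 - 0.001·0.5
= 3.13 - 0.0005
= 3.1295

3.1295


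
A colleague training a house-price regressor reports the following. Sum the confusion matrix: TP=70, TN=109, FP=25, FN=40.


Total = TP + TN + FP + FN
= 70 + 109 + 25 + 40
= 244
(Predicted positive: 95, predicted negative: 149)

244


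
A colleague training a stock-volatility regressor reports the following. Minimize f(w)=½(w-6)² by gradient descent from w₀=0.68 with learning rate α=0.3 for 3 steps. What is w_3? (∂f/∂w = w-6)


step 1: grad = 0.68-6 = -5.32; w = 0.68 - 0.3·(-5.32) = 2.276
step 2: grad = 2.276-6 = -3.724; w = 2.276 - 0.3·(-3.724) = 3.3932
step 3: grad = 3.3932-6 = -2.6068; w = 3.3932 - 0.3·(-2.6068) = 4.17524

4.17524


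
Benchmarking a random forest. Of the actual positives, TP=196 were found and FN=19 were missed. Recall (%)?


Recall = TP/(TP+FN)
= 196/(196+19)
= 196/215 = 91.16%

91.16%


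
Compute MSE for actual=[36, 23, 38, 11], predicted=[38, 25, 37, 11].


Squared errors: (36-38)²=4, (23-25)²=4, (38-37)²=1, (11-11)²=0
Sum = 9
MSE = 9/4 = 9/4

9/4


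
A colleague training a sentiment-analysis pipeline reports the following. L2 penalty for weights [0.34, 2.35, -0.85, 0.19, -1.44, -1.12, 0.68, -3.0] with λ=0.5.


‖w‖₂² = (0.34)² + (2.35)² + (-0.85)² + (0.19)² + (-1.44)² + (-1.12)² + (0.68)² + (-3.0)²
     = 0.1156 + 5.5225 + 0.7225 + 0.0361 + 2.0736 + 1.2544 + 0.4624 + 9
     = 19.1871
λ·‖w‖₂² = 0.5·19.1871 = 9.59355

9.59355


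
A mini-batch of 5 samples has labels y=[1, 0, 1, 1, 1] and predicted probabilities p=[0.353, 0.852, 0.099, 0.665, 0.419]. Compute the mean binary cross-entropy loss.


L[0] = -ln(0.353) = 1.0413
L[1] = -ln(1-0.852) = -ln(0.148) = 1.9105
L[2] = -ln(0.099) = 2.3126
L[3] = -ln(0.665) = 0.408
L[4] = -ln(0.419) = 0.8699
mean = (1.0413 + 1.9105 + 2.3126 + 0.408 + 0.8699)/5 = 1.3085

1.3085


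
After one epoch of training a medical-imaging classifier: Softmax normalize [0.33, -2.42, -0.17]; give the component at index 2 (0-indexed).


Exponentials: e^0.33=1.391, e^-2.42=0.0889, e^-0.17=0.8437
Sum = 2.3236
Softmax = [0.5986, 0.0383, 0.3631]
p[2] = 0.8437/2.3236 = 0.3631

0.3631


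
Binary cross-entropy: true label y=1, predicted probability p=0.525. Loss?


BCE = -[y·ln(p) + (1-y)·ln(1-p)]
= -1·ln(0.525) - 0
= -ln(0.525) = 0.6444

0.6444


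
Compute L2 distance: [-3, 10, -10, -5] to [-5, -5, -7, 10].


d = √((-3+ 5)² + (10+ 5)² + (-10+ 7)² + (-5-10)²)
  = √(4 + 225 + 9 + 225)
  = √463 = 21.5174

21.5174


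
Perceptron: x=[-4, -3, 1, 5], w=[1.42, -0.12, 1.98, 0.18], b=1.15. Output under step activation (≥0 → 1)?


z = (-4)·(1.42) + (-3)·(-0.12) + (1)·(1.98) + (5)·(0.18) + 1.15
  = -1.29
step(z) = 0 (z<0)

0


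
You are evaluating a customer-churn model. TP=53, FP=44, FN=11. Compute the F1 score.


Precision = 53/97 = 0.5464
Recall = 53/64 = 0.8281
F1 = 2·P·R/(P+R) = 2·TP/(2·TP+FP+FN) = 106/(106+44+11) = 106/161 = 0.6584

0.6584


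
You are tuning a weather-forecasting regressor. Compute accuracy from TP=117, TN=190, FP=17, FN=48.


Accuracy = (TP+TN)/(TP+TN+FP+FN)
= (117+190)/(372)
= 307/372 = 82.53%

82.53%


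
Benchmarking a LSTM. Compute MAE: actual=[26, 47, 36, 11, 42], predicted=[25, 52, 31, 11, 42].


Absolute errors: |26-25|=1, |47-52|=5, |36-31|=5, |11-11|=0, |42-42|=0
Sum = 11
MAE = 11/5 = 11/5

11/5


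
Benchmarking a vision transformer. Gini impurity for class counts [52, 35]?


Probabilities: [52/87, 35/87] ≈ [0.5977, 0.4023]
Σpᵢ² = (2704 + 1225)/87² = 3929/7569
Gini = 1 - Σpᵢ² = 1 - 3929/7569 = 0.4809

0.4809


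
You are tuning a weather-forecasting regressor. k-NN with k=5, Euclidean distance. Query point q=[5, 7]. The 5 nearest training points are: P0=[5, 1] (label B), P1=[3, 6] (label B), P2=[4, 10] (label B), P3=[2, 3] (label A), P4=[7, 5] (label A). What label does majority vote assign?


d(q,P0) = 6.0  (label B)
d(q,P1) = 2.2361  (label B)
d(q,P2) = 3.1623  (label B)
d(q,P3) = 5.0  (label A)
d(q,P4) = 2.8284  (label A)
Votes: A=2, B=3
Majority → B

B


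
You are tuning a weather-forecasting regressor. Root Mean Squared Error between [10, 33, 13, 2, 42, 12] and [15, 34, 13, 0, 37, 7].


MSE = 80/6 = 13.3333
RMSE = √(80/6) = 3.6515

3.6515


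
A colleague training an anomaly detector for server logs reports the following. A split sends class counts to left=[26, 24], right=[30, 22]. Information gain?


Parent = [56, 46], H_parent = 0.9931
H_left = 0.9988 (n=50), H_right = 0.9829 (n=52)
H_children = (50/102)·0.9988 + (52/102)·0.9829 = 0.9907
IG = 0.9931 - 0.9907 = 0.0024

0.0024


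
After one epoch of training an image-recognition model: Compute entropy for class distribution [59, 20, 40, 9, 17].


Probabilities: [59/145, 20/145, 40/145, 9/145, 17/145] ≈ [0.4069, 0.1379, 0.2759, 0.0621, 0.1172]
H = -((59/145)·log₂(59/145) + (20/145)·log₂(20/145) + (40/145)·log₂(40/145) + (9/145)·log₂(9/145) + (17/145)·log₂(17/145))
  = 2.0461 bits

2.0461 bits


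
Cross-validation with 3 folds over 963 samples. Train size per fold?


Fold size = 963/3 = 321
Training per fold = 963 - 321 = 642

642


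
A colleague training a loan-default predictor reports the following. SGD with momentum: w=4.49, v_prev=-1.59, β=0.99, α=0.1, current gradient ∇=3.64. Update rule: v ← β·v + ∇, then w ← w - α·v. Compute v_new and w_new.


v_new = 0.99·-1.59 + 3.64 = -1.5741 + 3.64 = 2.0659
w_new = 4.49 - 0.1·2.0659 = 4.49 - 0.20659 = 4.28341

v_new=2.0659, w_new=4.28341


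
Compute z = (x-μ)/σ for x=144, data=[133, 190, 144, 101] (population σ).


μ = 142, σ = 31.8983
z = (144 - 142)/31.8983 = 0.0627

0.0627


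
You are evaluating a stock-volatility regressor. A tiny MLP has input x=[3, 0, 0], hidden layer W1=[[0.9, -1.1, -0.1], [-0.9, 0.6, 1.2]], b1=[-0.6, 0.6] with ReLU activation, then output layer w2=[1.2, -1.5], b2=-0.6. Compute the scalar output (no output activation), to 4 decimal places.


z1[0] = (0.9)·(3) + (-1.1)·(0) + (-0.1)·(0) - 0.6 = 2.1
z1[1] = (-0.9)·(3) + (0.6)·(0) + (1.2)·(0) + 0.6 = -2.1
h = ReLU(z1) = [2.1, 0.0]
output = (1.2)·(2.1) + (-1.5)·(0.0) - 0.6 = 1.92

1.92


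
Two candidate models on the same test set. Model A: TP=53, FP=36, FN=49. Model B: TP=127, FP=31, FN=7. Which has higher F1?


Model A: P=53/89=0.5955, R=53/102=0.5196, F1=2PR/(P+R)=2TP/(2TP+FP+FN)=106/191=0.555
Model B: P=127/158=0.8038, R=127/134=0.9478, F1=2PR/(P+R)=2TP/(2TP+FP+FN)=254/292=0.8699
0.555 < 0.8699 → Model B

Model B


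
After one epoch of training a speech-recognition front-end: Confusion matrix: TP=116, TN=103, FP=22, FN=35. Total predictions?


Total = TP + TN + FP + FN
= 116 + 103 + 22 + 35
= 276
(Predicted positive: 138, predicted negative: 138)

276


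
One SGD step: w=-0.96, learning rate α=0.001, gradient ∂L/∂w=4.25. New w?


w_new = w - α·∇
= -0.96 - 0.001·4.25
= -0.96 - 0.00425
= -0.96425

-0.96425


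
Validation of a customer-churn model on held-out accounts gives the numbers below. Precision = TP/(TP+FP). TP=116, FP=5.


Precision = TP/(TP+FP)
= 116/(116+5)
= 116/121 = 95.87%

95.87%


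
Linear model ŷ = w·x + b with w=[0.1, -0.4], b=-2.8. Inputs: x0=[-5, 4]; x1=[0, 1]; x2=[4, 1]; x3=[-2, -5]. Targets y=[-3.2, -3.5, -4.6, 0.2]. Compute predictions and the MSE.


ŷ0 = (0.1)·(-5) + (-0.4)·(4) - 2.8 = -4.9
ŷ1 = (0.1)·(0) + (-0.4)·(1) - 2.8 = -3.2
ŷ2 = (0.1)·(4) + (-0.4)·(1) - 2.8 = -2.8
ŷ3 = (0.1)·(-2) + (-0.4)·(-5) - 2.8 = -1.0
errors² = [2.89, 0.09, 3.24, 1.44]
MSE = 7.6600/4 = 1.915

1.915


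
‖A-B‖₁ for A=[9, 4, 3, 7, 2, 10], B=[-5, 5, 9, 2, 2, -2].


d = |9+ 5| + |4-5| + |3-9| + |7-2| + |2-2| + |10+ 2|
  = 14 + 1 + 6 + 5 + 0 + 12
  = 38

38


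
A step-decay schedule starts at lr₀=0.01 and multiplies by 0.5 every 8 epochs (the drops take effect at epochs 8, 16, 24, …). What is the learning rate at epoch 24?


n_drops = ⌊24/8⌋ = 3
lr = 0.01·0.5^3 = 0.01·0.125 = 0.00125

0.00125


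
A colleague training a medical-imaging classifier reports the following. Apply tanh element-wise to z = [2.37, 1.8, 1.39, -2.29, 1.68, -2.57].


tanh(2.37) = 0.9827
tanh(1.8) = 0.9468
tanh(1.39) = 0.8832
tanh(-2.29) = -0.9797
tanh(1.68) = 0.9329
tanh(-2.57) = -0.9884
result = [0.9827, 0.9468, 0.8832, -0.9797, 0.9329, -0.9884]

[0.9827, 0.9468, 0.8832, -0.9797, 0.9329, -0.9884]


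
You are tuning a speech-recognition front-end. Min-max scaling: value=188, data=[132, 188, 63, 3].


min=3, max=188
(188-3)/(188-3) = 185/185 = 1.0

1.0


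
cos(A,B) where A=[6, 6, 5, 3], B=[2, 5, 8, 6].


A·B = 6·2 + 6·5 + 5·8 + 3·6 = 100
‖A‖ = √106 = 10.2956, ‖B‖ = √129 = 11.3578
cos = 100/(√106·√129) = 100/√13674 = 0.8552

0.8552


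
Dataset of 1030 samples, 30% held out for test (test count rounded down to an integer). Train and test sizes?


Test = ⌊1030·30/100⌋ = 309
Train = 1030 - 309 = 721

Train: 721, Test: 309


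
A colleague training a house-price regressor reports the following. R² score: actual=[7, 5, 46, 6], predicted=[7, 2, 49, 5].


ȳ = 16
SS_res = Σ(y-ŷ)² = 19
SS_tot = Σ(y-ȳ)² = 1202
R² = 1 - SS_res/SS_tot = 1 - 0.0158 = 0.9842

0.9842


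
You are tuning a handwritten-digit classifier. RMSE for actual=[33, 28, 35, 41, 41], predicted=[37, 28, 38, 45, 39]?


MSE = 45/5 = 9
RMSE = √(45/5) = 3.0

3.0


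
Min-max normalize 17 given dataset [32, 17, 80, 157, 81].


min=17, max=157
(17-17)/(157-17) = 0/140 = 0.0

0.0


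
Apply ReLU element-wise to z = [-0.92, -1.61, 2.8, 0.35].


ReLU(-0.92) = max(0, -0.92) = 0.0
ReLU(-1.61) = max(0, -1.61) = 0.0
ReLU(2.8) = max(0, 2.8) = 2.8
ReLU(0.35) = max(0, 0.35) = 0.35
result = [0.0, 0.0, 2.8, 0.35]

[0.0, 0.0, 2.8, 0.35]


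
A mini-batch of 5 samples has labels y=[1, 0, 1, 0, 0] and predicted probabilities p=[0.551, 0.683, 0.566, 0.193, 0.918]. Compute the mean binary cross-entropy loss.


L[0] = -ln(0.551) = 0.596
L[1] = -ln(1-0.683) = -ln(0.317) = 1.1489
L[2] = -ln(0.566) = 0.5692
L[3] = -ln(1-0.193) = -ln(0.807) = 0.2144
L[4] = -ln(1-0.918) = -ln(0.082) = 2.501
mean = (0.596 + 1.1489 + 0.5692 + 0.2144 + 2.501)/5 = 1.0059

1.0059


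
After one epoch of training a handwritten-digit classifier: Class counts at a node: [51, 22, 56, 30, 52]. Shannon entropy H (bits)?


Probabilities: [51/211, 22/211, 56/211, 30/211, 52/211] ≈ [0.2417, 0.1043, 0.2654, 0.1422, 0.2464]
H = -((51/211)·log₂(51/211) + (22/211)·log₂(22/211) + (56/211)·log₂(56/211) + (30/211)·log₂(30/211) + (52/211)·log₂(52/211))
  = 2.2413 bits

2.2413 bits


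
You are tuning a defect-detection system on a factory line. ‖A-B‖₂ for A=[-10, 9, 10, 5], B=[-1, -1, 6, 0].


d = √((-10+ 1)² + (9+ 1)² + (10-6)² + (5-0)²)
  = √(81 + 100 + 16 + 25)
  = √222 = 14.8997

14.8997


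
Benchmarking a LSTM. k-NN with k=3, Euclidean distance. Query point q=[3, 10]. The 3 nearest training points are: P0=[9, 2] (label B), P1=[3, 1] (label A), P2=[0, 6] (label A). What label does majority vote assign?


d(q,P0) = 10.0  (label B)
d(q,P1) = 9.0  (label A)
d(q,P2) = 5.0  (label A)
Votes: A=2, B=1
Majority → A

A


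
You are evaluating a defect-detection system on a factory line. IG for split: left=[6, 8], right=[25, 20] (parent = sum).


Parent = [31, 28], H_parent = 0.9981
H_left = 0.9852 (n=14), H_right = 0.9911 (n=45)
H_children = (14/59)·0.9852 + (45/59)·0.9911 = 0.9897
IG = 0.9981 - 0.9897 = 0.0084

0.0084


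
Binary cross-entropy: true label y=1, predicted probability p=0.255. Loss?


BCE = -[y·ln(p) + (1-y)·ln(1-p)]
= -1·ln(0.255) - 0
= -ln(0.255) = 1.3665

1.3665


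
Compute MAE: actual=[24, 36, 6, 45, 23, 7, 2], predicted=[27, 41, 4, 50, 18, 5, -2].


Absolute errors: |24-27|=3, |36-41|=5, |6-4|=2, |45-50|=5, |23-18|=5, |7-5|=2, |2+ 2|=4
Sum = 26
MAE = 26/7 = 26/7

26/7


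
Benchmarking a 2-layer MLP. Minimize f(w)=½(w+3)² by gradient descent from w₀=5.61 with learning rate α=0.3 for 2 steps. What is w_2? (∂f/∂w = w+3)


step 1: grad = 5.61+3 = 8.61; w = 5.61 - 0.3·(8.61) = 3.027
step 2: grad = 3.027+3 = 6.027; w = 3.027 - 0.3·(6.027) = 1.2189

1.2189


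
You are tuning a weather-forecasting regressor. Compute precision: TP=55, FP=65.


Precision = TP/(TP+FP)
= 55/(55+65)
= 55/120 = 45.83%

45.83%


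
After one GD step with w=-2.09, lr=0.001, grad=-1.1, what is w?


w_new = w - α·∇
= -2.09 - 0.001·-1.1
= -2.09 + 0.0011
= -2.0889

-2.0889


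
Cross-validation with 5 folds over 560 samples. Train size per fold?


Fold size = 560/5 = 112
Training per fold = 560 - 112 = 448

448


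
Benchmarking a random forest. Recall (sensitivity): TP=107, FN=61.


Recall = TP/(TP+FN)
= 107/(107+61)
= 107/168 = 63.69%

63.69%


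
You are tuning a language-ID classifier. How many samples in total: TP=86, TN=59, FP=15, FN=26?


Total = TP + TN + FP + FN
= 86 + 59 + 15 + 26
= 186
(Predicted positive: 101, predicted negative: 85)

186


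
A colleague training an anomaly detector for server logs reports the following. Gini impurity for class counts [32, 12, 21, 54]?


Probabilities: [32/119, 12/119, 21/119, 54/119] ≈ [0.2689, 0.1008, 0.1765, 0.4538]
Σpᵢ² = (1024 + 144 + 441 + 2916)/119² = 4525/14161
Gini = 1 - Σpᵢ² = 1 - 4525/14161 = 0.6805

0.6805


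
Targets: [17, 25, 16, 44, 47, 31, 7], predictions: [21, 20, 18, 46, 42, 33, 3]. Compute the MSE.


Squared errors: (17-21)²=16, (25-20)²=25, (16-18)²=4, (44-46)²=4, (47-42)²=25, (31-33)²=4, (7-3)²=16
Sum = 94
MSE = 94/7 = 94/7

94/7


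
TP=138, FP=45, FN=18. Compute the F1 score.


Precision = 138/183 = 0.7541
Recall = 138/156 = 0.8846
F1 = 2·P·R/(P+R) = 2·TP/(2·TP+FP+FN) = 276/(276+45+18) = 276/339 = 0.8142

0.8142


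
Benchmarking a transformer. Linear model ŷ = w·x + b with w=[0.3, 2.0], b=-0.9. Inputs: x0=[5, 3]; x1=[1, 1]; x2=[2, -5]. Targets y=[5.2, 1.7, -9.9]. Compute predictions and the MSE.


ŷ0 = (0.3)·(5) + (2.0)·(3) - 0.9 = 6.6
ŷ1 = (0.3)·(1) + (2.0)·(1) - 0.9 = 1.4
ŷ2 = (0.3)·(2) + (2.0)·(-5) - 0.9 = -10.3
errors² = [1.96, 0.09, 0.16]
MSE = 2.2100/3 = 0.7367

0.7367


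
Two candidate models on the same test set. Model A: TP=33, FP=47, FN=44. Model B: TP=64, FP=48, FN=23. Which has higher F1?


Model A: P=33/80=0.4125, R=33/77=0.4286, F1=2PR/(P+R)=2TP/(2TP+FP+FN)=66/157=0.4204
Model B: P=64/112=0.5714, R=64/87=0.7356, F1=2PR/(P+R)=2TP/(2TP+FP+FN)=128/199=0.6432
0.4204 < 0.6432 → Model B

Model B


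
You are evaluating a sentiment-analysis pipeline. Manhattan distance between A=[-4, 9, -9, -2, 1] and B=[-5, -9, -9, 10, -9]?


d = |-4+ 5| + |9+ 9| + |-9+ 9| + |-2-10| + |1+ 9|
  = 1 + 18 + 0 + 12 + 10
  = 41

41


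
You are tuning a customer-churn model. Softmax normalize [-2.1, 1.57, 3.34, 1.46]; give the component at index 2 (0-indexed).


Exponentials: e^-2.1=0.1225, e^1.57=4.8066, e^3.34=28.2191, e^1.46=4.306
Sum = 37.4542
Softmax = [0.0033, 0.1283, 0.7534, 0.115]
p[2] = 28.2191/37.4542 = 0.7534

0.7534


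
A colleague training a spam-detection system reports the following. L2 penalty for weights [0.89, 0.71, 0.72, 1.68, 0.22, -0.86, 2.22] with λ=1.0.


‖w‖₂² = (0.89)² + (0.71)² + (0.72)² + (1.68)² + (0.22)² + (-0.86)² + (2.22)²
     = 0.7921 + 0.5041 + 0.5184 + 2.8224 + 0.0484 + 0.7396 + 4.9284
     = 10.3534
λ·‖w‖₂² = 1.0·10.3534 = 10.3534

10.3534


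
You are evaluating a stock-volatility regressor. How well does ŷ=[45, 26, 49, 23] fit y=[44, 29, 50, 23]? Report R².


ȳ = 36.5
SS_res = Σ(y-ŷ)² = 11
SS_tot = Σ(y-ȳ)² = 477
R² = 1 - SS_res/SS_tot = 1 - 0.0231 = 0.9769

0.9769


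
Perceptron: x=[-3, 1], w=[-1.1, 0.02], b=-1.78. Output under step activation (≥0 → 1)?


z = (-3)·(-1.1) + (1)·(0.02) - 1.78
  = 1.54
step(z) = 1 (z≥0)

1


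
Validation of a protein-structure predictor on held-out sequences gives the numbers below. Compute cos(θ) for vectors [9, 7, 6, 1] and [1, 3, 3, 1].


A·B = 9·1 + 7·3 + 6·3 + 1·1 = 49
‖A‖ = √167 = 12.9228, ‖B‖ = √20 = 4.4721
cos = 49/(√167·√20) = 49/√3340 = 0.8479

0.8479


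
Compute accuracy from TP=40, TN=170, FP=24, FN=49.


Accuracy = (TP+TN)/(TP+TN+FP+FN)
= (40+170)/(283)
= 210/283 = 74.2%

74.2%


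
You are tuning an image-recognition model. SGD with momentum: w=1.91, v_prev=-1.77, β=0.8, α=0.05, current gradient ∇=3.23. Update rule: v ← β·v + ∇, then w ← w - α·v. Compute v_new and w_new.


v_new = 0.8·-1.77 + 3.23 = -1.416 + 3.23 = 1.814
w_new = 1.91 - 0.05·1.814 = 1.91 - 0.0907 = 1.8193

v_new=1.814, w_new=1.8193


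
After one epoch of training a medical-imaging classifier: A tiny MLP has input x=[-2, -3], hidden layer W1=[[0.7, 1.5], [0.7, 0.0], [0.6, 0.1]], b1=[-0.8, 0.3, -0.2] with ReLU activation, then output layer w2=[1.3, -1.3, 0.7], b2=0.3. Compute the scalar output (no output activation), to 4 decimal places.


z1[0] = (0.7)·(-2) + (1.5)·(-3) - 0.8 = -6.7
z1[1] = (0.7)·(-2) + (0.0)·(-3) + 0.3 = -1.1
z1[2] = (0.6)·(-2) + (0.1)·(-3) - 0.2 = -1.7
h = ReLU(z1) = [0.0, 0.0, 0.0]
output = (1.3)·(0.0) + (-1.3)·(0.0) + (0.7)·(0.0) + 0.3 = 0.3

0.3


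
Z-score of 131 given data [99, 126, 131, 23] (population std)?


μ = 94.75, σ = 43.1762
z = (131 - 94.75)/43.1762 = 0.8396

0.8396


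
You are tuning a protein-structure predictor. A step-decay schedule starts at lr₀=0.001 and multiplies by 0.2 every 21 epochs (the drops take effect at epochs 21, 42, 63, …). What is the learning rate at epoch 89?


n_drops = ⌊89/21⌋ = 4
lr = 0.001·0.2^4 = 0.001·0.0016 = 0.0000016

0.0000016


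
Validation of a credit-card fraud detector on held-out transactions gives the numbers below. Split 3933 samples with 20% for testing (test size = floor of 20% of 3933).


Test = ⌊3933·20/100⌋ = 786
Train = 3933 - 786 = 3147

Train: 3147, Test: 786


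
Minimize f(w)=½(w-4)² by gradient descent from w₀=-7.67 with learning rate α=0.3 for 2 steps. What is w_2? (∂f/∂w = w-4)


step 1: grad = -7.67-4 = -11.67; w = -7.67 - 0.3·(-11.67) = -4.169
step 2: grad = -4.169-4 = -8.169; w = -4.169 - 0.3·(-8.169) = -1.7183

-1.7183


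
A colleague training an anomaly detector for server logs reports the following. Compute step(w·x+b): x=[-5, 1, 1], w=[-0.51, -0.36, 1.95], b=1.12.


z = (-5)·(-0.51) + (1)·(-0.36) + (1)·(1.95) + 1.12
  = 5.26
step(z) = 1 (z≥0)

1


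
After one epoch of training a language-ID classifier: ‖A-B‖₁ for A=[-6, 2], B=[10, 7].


d = |-6-10| + |2-7|
  = 16 + 5
  = 21

21


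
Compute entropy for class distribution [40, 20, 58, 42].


Probabilities: [40/160, 20/160, 58/160, 42/160] ≈ [0.25, 0.125, 0.3625, 0.2625]
H = -((40/160)·log₂(40/160) + (20/160)·log₂(20/160) + (58/160)·log₂(58/160) + (42/160)·log₂(42/160))
  = 1.9122 bits

1.9122 bits


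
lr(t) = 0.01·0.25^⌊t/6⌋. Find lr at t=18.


n_drops = ⌊18/6⌋ = 3
lr = 0.01·0.25^3 = 0.01·0.015625 = 0.00015625

0.00015625


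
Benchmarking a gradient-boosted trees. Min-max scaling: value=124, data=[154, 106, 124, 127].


min=106, max=154
(124-106)/(154-106) = 18/48 = 0.375

0.375


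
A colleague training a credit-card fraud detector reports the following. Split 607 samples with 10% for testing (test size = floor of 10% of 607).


Test = ⌊607·10/100⌋ = 60
Train = 607 - 60 = 547

Train: 547, Test: 60


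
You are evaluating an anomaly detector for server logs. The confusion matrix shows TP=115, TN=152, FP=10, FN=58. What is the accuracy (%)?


Accuracy = (TP+TN)/(TP+TN+FP+FN)
= (115+152)/(335)
= 267/335 = 79.7%

79.7%


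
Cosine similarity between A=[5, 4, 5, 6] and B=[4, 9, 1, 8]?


A·B = 5·4 + 4·9 + 5·1 + 6·8 = 109
‖A‖ = √102 = 10.0995, ‖B‖ = √162 = 12.7279
cos = 109/(√102·√162) = 109/√16524 = 0.8479

0.8479


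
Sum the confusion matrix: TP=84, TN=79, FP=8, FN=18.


Total = TP + TN + FP + FN
= 84 + 79 + 8 + 18
= 189
(Predicted positive: 92, predicted negative: 97)

189


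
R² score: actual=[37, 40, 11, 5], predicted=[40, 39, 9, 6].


ȳ = 23.25
SS_res = Σ(y-ŷ)² = 15
SS_tot = Σ(y-ȳ)² = 952.75
R² = 1 - SS_res/SS_tot = 1 - 0.0157 = 0.9843

0.9843


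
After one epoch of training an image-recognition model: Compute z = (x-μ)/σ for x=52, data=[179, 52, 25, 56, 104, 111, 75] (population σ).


μ = 86, σ = 47.0501
z = (52 - 86)/47.0501 = -0.7226

-0.7226


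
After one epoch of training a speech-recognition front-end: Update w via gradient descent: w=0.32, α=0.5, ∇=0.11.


w_new = w - α·∇
= 0.32 - 0.5·0.11
= 0.32 - 0.055
= 0.265

0.265


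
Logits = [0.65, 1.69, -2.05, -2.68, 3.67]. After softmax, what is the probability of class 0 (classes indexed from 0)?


Exponentials: e^0.65=1.9155, e^1.69=5.4195, e^-2.05=0.1287, e^-2.68=0.0686, e^3.67=39.2519
Sum = 46.7842
Softmax = [0.0409, 0.1158, 0.0028, 0.0015, 0.839]
p[0] = 1.9155/46.7842 = 0.0409

0.0409


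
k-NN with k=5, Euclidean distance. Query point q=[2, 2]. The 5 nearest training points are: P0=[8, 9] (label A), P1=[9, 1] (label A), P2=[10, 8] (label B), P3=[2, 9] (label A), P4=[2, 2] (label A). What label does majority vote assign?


d(q,P0) = 9.2195  (label A)
d(q,P1) = 7.0711  (label A)
d(q,P2) = 10.0  (label B)
d(q,P3) = 7.0  (label A)
d(q,P4) = 0.0  (label A)
Votes: A=4, B=1
Majority → A

A


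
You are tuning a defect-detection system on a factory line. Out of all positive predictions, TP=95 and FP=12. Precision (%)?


Precision = TP/(TP+FP)
= 95/(95+12)
= 95/107 = 88.79%

88.79%


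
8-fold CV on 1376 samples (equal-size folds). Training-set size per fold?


Fold size = 1376/8 = 172
Training per fold = 1376 - 172 = 1204

1204


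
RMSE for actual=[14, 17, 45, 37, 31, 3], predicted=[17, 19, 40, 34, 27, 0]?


MSE = 72/6 = 12
RMSE = √(72/6) = 3.4641

3.4641


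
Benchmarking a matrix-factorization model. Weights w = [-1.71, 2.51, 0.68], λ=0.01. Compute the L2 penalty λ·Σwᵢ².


‖w‖₂² = (-1.71)² + (2.51)² + (0.68)²
     = 2.9241 + 6.3001 + 0.4624
     = 9.6866
λ·‖w‖₂² = 0.01·9.6866 = 0.096866

0.096866


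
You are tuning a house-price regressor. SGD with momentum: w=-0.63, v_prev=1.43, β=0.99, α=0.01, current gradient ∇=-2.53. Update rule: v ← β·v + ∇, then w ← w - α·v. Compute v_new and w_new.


v_new = 0.99·1.43 - 2.53 = 1.4157 - 2.53 = -1.1143
w_new = -0.63 - 0.01·-1.1143 = -0.63 + 0.011143 = -0.618857

v_new=-1.1143, w_new=-0.618857


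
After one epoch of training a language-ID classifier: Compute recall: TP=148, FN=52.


Recall = TP/(TP+FN)
= 148/(148+52)
= 148/200 = 74.0%

74.0%


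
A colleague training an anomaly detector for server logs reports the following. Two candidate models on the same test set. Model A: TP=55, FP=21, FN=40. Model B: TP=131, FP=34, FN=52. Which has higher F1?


Model A: P=55/76=0.7237, R=55/95=0.5789, F1=2PR/(P+R)=2TP/(2TP+FP+FN)=110/171=0.6433
Model B: P=131/165=0.7939, R=131/183=0.7158, F1=2PR/(P+R)=2TP/(2TP+FP+FN)=262/348=0.7529
0.6433 < 0.7529 → Model B

Model B


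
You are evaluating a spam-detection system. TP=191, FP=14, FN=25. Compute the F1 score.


Precision = 191/205 = 0.9317
Recall = 191/216 = 0.8843
F1 = 2·P·R/(P+R) = 2·TP/(2·TP+FP+FN) = 382/(382+14+25) = 382/421 = 0.9074

0.9074


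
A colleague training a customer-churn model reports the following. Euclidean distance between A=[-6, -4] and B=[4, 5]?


d = √((-6-4)² + (-4-5)²)
  = √(100 + 81)
  = √181 = 13.4536

13.4536


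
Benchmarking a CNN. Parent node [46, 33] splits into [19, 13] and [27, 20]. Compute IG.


Parent = [46, 33], H_parent = 0.9804
H_left = 0.9745 (n=32), H_right = 0.9839 (n=47)
H_children = (32/79)·0.9745 + (47/79)·0.9839 = 0.9801
IG = 0.9804 - 0.9801 = 0.0003

0.0003


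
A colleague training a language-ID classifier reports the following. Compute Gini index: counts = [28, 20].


Probabilities: [28/48, 20/48] ≈ [0.5833, 0.4167]
Σpᵢ² = (784 + 400)/48² = 1184/2304
Gini = 1 - Σpᵢ² = 1 - 1184/2304 = 0.4861

0.4861


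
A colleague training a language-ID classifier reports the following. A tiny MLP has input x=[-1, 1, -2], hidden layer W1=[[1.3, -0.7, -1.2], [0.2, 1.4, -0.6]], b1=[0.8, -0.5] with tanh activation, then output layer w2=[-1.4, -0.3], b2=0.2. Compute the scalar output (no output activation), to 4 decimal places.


z1[0] = (1.3)·(-1) + (-0.7)·(1) + (-1.2)·(-2) + 0.8 = 1.2
z1[1] = (0.2)·(-1) + (1.4)·(1) + (-0.6)·(-2) - 0.5 = 1.9
h = tanh(z1) = [0.8337, 0.9562]
output = (-1.4)·(0.8337) + (-0.3)·(0.9562) + 0.2 = -1.254

-1.254


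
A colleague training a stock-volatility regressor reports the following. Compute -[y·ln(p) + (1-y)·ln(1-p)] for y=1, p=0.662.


BCE = -[y·ln(p) + (1-y)·ln(1-p)]
= -1·ln(0.662) - 0
= -ln(0.662) = 0.4125

0.4125


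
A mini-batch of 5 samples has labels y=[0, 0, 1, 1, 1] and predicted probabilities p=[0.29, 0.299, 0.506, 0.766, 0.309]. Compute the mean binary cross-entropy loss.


L[0] = -ln(1-0.29) = -ln(0.71) = 0.3425
L[1] = -ln(1-0.299) = -ln(0.701) = 0.3552
L[2] = -ln(0.506) = 0.6812
L[3] = -ln(0.766) = 0.2666
L[4] = -ln(0.309) = 1.1744
mean = (0.3425 + 0.3552 + 0.6812 + 0.2666 + 1.1744)/5 = 0.564

0.564


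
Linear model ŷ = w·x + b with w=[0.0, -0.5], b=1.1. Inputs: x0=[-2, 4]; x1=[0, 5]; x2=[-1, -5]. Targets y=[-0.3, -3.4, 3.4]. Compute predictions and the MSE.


ŷ0 = (0.0)·(-2) + (-0.5)·(4) + 1.1 = -0.9
ŷ1 = (0.0)·(0) + (-0.5)·(5) + 1.1 = -1.4
ŷ2 = (0.0)·(-1) + (-0.5)·(-5) + 1.1 = 3.6
errors² = [0.36, 4.0, 0.04]
MSE = 4.4000/3 = 1.4667

1.4667


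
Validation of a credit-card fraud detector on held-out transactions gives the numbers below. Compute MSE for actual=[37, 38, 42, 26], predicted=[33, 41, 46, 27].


Squared errors: (37-33)²=16, (38-41)²=9, (42-46)²=16, (26-27)²=1
Sum = 42
MSE = 42/4 = 21/2

21/2


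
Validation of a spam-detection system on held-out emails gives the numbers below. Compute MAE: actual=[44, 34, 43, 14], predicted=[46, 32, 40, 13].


Absolute errors: |44-46|=2, |34-32|=2, |43-40|=3, |14-13|=1
Sum = 8
MAE = 8/4 = 2

2


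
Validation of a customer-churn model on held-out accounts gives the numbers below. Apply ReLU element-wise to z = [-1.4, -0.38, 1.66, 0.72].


ReLU(-1.4) = max(0, -1.4) = 0.0
ReLU(-0.38) = max(0, -0.38) = 0.0
ReLU(1.66) = max(0, 1.66) = 1.66
ReLU(0.72) = max(0, 0.72) = 0.72
result = [0.0, 0.0, 1.66, 0.72]

[0.0, 0.0, 1.66, 0.72]


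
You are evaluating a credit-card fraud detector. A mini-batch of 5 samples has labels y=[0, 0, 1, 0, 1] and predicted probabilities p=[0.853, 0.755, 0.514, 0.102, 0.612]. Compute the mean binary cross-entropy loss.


L[0] = -ln(1-0.853) = -ln(0.147) = 1.9173
L[1] = -ln(1-0.755) = -ln(0.245) = 1.4065
L[2] = -ln(0.514) = 0.6655
L[3] = -ln(1-0.102) = -ln(0.898) = 0.1076
L[4] = -ln(0.612) = 0.491
mean = (1.9173 + 1.4065 + 0.6655 + 0.1076 + 0.491)/5 = 0.9176

0.9176


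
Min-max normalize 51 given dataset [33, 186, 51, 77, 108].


min=33, max=186
(51-33)/(186-33) = 18/153 = 0.1176

0.1176


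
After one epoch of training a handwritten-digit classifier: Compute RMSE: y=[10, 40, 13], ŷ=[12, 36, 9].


MSE = 36/3 = 12
RMSE = √(36/3) = 3.4641

3.4641


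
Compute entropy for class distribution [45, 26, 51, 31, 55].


Probabilities: [45/208, 26/208, 51/208, 31/208, 55/208] ≈ [0.2163, 0.125, 0.2452, 0.149, 0.2644]
H = -((45/208)·log₂(45/208) + (26/208)·log₂(26/208) + (51/208)·log₂(51/208) + (31/208)·log₂(31/208) + (55/208)·log₂(55/208))
  = 2.2668 bits

2.2668 bits


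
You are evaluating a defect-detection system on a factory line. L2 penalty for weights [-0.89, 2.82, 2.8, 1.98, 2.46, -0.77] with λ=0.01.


‖w‖₂² = (-0.89)² + (2.82)² + (2.8)² + (1.98)² + (2.46)² + (-0.77)²
     = 0.7921 + 7.9524 + 7.84 + 3.9204 + 6.0516 + 0.5929
     = 27.1494
λ·‖w‖₂² = 0.01·27.1494 = 0.271494

0.271494


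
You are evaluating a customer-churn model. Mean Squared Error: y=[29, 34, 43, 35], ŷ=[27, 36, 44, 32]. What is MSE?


Squared errors: (29-27)²=4, (34-36)²=4, (43-44)²=1, (35-32)²=9
Sum = 18
MSE = 18/4 = 9/2

9/2


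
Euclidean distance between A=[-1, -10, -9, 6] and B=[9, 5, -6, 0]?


d = √((-1-9)² + (-10-5)² + (-9+ 6)² + (6-0)²)
  = √(100 + 225 + 9 + 36)
  = √370 = 19.2354

19.2354


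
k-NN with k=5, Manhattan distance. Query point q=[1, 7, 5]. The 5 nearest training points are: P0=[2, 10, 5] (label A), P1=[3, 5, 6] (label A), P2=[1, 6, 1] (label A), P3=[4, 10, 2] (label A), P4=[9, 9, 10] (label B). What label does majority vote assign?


d(q,P0) = 4  (label A)
d(q,P1) = 5  (label A)
d(q,P2) = 5  (label A)
d(q,P3) = 9  (label A)
d(q,P4) = 15  (label B)
Votes: A=4, B=1
Majority → A

A


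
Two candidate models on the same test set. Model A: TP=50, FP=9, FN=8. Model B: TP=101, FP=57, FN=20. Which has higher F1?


Model A: P=50/59=0.8475, R=50/58=0.8621, F1=2PR/(P+R)=2TP/(2TP+FP+FN)=100/117=0.8547
Model B: P=101/158=0.6392, R=101/121=0.8347, F1=2PR/(P+R)=2TP/(2TP+FP+FN)=202/279=0.724
0.8547 > 0.724 → Model A

Model A


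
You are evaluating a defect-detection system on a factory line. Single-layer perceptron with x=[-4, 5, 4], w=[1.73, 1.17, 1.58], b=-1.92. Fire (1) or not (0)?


z = (-4)·(1.73) + (5)·(1.17) + (4)·(1.58) - 1.92
  = 3.33
step(z) = 1 (z≥0)

1


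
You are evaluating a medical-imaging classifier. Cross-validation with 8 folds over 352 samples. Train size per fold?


Fold size = 352/8 = 44
Training per fold = 352 - 44 = 308

308


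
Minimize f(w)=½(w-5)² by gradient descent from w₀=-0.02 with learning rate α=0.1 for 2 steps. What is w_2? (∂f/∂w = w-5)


step 1: grad = -0.02-5 = -5.02; w = -0.02 - 0.1·(-5.02) = 0.482
step 2: grad = 0.482-5 = -4.518; w = 0.482 - 0.1·(-4.518) = 0.9338

0.9338


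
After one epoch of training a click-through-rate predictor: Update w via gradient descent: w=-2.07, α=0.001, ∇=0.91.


w_new = w - α·∇
= -2.07 - 0.001·0.91
= -2.07 - 0.00091
= -2.07091

-2.07091


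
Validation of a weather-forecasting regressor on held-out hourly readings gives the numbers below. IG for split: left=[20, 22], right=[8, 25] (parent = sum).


Parent = [28, 47], H_parent = 0.9532
H_left = 0.9984 (n=42), H_right = 0.799 (n=33)
H_children = (42/75)·0.9984 + (33/75)·0.799 = 0.9107
IG = 0.9532 - 0.9107 = 0.0425

0.0425


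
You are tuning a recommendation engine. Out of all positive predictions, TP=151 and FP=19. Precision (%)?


Precision = TP/(TP+FP)
= 151/(151+19)
= 151/170 = 88.82%

88.82%


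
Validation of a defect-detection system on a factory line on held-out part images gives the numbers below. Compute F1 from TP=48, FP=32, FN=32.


Precision = 48/80 = 0.6
Recall = 48/80 = 0.6
F1 = 2·P·R/(P+R) = 2·TP/(2·TP+FP+FN) = 96/(96+32+32) = 96/160 = 0.6

0.6


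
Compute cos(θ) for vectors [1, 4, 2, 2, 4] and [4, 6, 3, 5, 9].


A·B = 1·4 + 4·6 + 2·3 + 2·5 + 4·9 = 80
‖A‖ = √41 = 6.4031, ‖B‖ = √167 = 12.9228
cos = 80/(√41·√167) = 80/√6847 = 0.9668

0.9668


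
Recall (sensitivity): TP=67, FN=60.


Recall = TP/(TP+FN)
= 67/(67+60)
= 67/127 = 52.76%

52.76%


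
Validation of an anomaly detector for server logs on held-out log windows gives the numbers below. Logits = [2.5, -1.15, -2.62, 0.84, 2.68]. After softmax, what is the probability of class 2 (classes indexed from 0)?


Exponentials: e^2.5=12.1825, e^-1.15=0.3166, e^-2.62=0.0728, e^0.84=2.3164, e^2.68=14.5851
Sum = 29.4734
Softmax = [0.4133, 0.0107, 0.0025, 0.0786, 0.4949]
p[2] = 0.0728/29.4734 = 0.0025

0.0025


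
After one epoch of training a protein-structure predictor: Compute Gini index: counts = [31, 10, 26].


Probabilities: [31/67, 10/67, 26/67] ≈ [0.4627, 0.1493, 0.3881]
Σpᵢ² = (961 + 100 + 676)/67² = 1737/4489
Gini = 1 - Σpᵢ² = 1 - 1737/4489 = 0.6131

0.6131
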